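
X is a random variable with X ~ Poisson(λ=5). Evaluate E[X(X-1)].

E[X(X-1)] = E[X² - X] = E[X²] - E[X]
E[X] = 5
E[X²] = Var(X) + (E[X])² = 5 + (5)² = 30
E[X(X-1)] = 30 - 5 = 25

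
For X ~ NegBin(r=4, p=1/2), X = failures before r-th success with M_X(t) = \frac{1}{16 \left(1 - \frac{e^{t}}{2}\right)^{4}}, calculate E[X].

To find E[X], compute M^(1)(0):
M^(1)(t) = \frac{e^{t}}{8 \left(1 - \frac{e^{t}}{2}\right)^{5}}
M^(1)(0) = 4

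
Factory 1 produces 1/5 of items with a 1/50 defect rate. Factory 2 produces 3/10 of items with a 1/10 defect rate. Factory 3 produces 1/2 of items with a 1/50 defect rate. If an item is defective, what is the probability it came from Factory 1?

Using Bayes' theorem:
P(F1) = 1/5, P(D|F1) = 1/50
P(F2) = 3/10, P(D|F2) = 1/10
P(F3) = 1/2, P(D|F3) = 1/50
P(D) = P(D|F1)P(F1) + P(D|F2)P(F2) + P(D|F3)P(F3)
     = \frac{11}{250}
P(F1|D) = P(D|F1)P(F1) / P(D)
= \frac{1}{11}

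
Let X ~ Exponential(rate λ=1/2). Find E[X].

For X ~ Exponential(rate λ=1/2), the expected value is:
E[X] = 2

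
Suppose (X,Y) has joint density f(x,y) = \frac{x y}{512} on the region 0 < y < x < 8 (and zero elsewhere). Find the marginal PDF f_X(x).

f_X(x) = ∫_0^x \frac{x y}{512} dy = \frac{x^{3}}{1024}
for 0 < x < 8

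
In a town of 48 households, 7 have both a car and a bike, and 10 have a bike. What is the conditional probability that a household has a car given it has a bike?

P(A ∩ B) = 7/48
P(B) = 10/48 = 5/24
P(A|B) = P(A ∩ B) / P(B) = (7/48) / (5/24) = 7/10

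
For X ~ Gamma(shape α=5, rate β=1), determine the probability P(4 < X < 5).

P(4 < X < 5) = ∫_{4}^{5} f(x) dx
where f(x) = \frac{x^{4} e^{- x}}{24}
= \frac{-1569 + 824 e}{24 e^{5}}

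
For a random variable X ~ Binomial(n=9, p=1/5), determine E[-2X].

For X ~ Binomial(n=9, p=1/5):
E[X] = \frac{9}{5}
E[-2X] = -2 × E[X] + 0 = - \frac{18}{5}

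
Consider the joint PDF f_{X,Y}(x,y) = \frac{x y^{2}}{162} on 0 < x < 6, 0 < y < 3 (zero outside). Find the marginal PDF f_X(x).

f_X(x) = ∫_0^3 f(x,y) dy
= ∫_0^3 \frac{x y^{2}}{162} dy
= \frac{x}{18} for 0 < x < 6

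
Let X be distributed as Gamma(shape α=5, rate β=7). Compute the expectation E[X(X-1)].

E[X(X-1)] = E[X² - X] = E[X²] - E[X]
E[X] = \frac{5}{7}
E[X²] = Var(X) + (E[X])² = \frac{5}{49} + (\frac{5}{7})² = \frac{30}{49}
E[X(X-1)] = \frac{30}{49} - \frac{5}{7} = - \frac{5}{49}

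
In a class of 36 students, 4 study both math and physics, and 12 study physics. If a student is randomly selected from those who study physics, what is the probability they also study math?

P(A ∩ B) = 4/36 = 1/9
P(B) = 12/36 = 1/3
P(A|B) = P(A ∩ B) / P(B) = (1/9) / (1/3) = 1/3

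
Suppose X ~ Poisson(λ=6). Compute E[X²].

Using the identity E[X²] = Var(X) + (E[X])²:
E[X] = 6
Var(X) = 6
E[X²] = 6 + (6)²
= 42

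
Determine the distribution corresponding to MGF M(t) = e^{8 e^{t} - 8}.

The MGF M(t) = e^{8 e^{t} - 8} is the standard form for the Poisson distribution.
Comparing with the known MGF formula identifies: Poisson(λ=8)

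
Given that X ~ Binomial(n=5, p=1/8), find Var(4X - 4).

For X ~ Binomial(n=5, p=1/8):
Var(X) = \frac{35}{64}
Var(4X - 4) = (4)² × Var(X) = 16 × \frac{35}{64} = \frac{35}{4}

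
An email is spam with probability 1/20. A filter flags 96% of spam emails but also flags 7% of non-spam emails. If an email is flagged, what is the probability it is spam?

Let D = the rare event, + = positive/flagged.
P(D) = 1/20
P(+|D) = 96/100 = 24/25
P(+|D') = 7/100
P(+) = P(+|D)P(D) + P(+|D')P(D')
     = \frac{24}{25} × \frac{1}{20} + \frac{7}{100} × \frac{19}{20}
     = \frac{229}{2000}
P(D|+) = P(+|D)P(D)/P(+) = \frac{96}{229}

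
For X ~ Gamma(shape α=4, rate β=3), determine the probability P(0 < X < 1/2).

P(0 < X < 1/2) = ∫_{0}^{1/2} f(x) dx
where f(x) = \frac{27 x^{3} e^{- 3 x}}{2}
= 1 - \frac{67}{16 e^{\frac{3}{2}}}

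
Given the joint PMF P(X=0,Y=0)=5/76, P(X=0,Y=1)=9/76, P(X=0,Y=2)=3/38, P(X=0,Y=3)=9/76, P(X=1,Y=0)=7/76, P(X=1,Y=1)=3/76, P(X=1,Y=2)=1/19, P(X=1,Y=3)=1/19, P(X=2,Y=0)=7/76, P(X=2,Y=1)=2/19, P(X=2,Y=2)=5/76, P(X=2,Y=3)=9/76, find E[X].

First find marginal of X:
P(X=0) = 29/76
P(X=1) = 9/38
P(X=2) = 29/76
E[X] = 0 × 29/76 + 1 × 9/38 + 2 × 29/76 = 1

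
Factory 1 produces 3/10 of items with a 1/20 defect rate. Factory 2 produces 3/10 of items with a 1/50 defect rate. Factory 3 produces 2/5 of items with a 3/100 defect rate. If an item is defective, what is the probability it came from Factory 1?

Using Bayes' theorem:
P(F1) = 3/10, P(D|F1) = 1/20
P(F2) = 3/10, P(D|F2) = 1/50
P(F3) = 2/5, P(D|F3) = 3/100
P(D) = P(D|F1)P(F1) + P(D|F2)P(F2) + P(D|F3)P(F3)
     = \frac{33}{1000}
P(F1|D) = P(D|F1)P(F1) / P(D)
= \frac{5}{11}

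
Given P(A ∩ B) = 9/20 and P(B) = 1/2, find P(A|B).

P(A|B) = P(A ∩ B) / P(B)
= (9/20) / (1/2)
= 9/10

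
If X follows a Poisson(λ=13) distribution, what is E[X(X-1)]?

E[X(X-1)] = E[X² - X] = E[X²] - E[X]
E[X] = 13
E[X²] = Var(X) + (E[X])² = 13 + (13)² = 182
E[X(X-1)] = 182 - 13 = 169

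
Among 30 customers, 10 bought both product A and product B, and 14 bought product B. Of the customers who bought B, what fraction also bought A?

P(A ∩ B) = 10/30 = 1/3
P(B) = 14/30 = 7/15
P(A|B) = P(A ∩ B) / P(B) = (1/3) / (7/15) = 5/7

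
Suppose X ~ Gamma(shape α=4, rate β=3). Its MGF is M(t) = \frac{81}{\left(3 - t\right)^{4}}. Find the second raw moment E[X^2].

To find E[X^2], compute M^(2)(0):
M^(1)(t) = \frac{324}{\left(3 - t\right)^{5}}
M^(2)(t) = \frac{1620}{\left(3 - t\right)^{6}}
M^(2)(0) = \frac{20}{9}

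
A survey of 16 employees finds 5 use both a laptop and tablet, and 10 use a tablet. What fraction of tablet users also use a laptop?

P(A ∩ B) = 5/16
P(B) = 10/16 = 5/8
P(A|B) = P(A ∩ B) / P(B) = (5/16) / (5/8) = 1/2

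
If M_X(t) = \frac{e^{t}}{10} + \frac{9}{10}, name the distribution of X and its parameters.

The MGF M(t) = \frac{e^{t}}{10} + \frac{9}{10} is the standard form for the Bernoulli distribution.
Comparing with the known MGF formula identifies: Bernoulli(p=1/10)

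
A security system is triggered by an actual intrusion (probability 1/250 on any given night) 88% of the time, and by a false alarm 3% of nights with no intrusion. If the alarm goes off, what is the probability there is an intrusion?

Let D = the rare event, + = positive/flagged.
P(D) = 1/250
P(+|D) = 88/100 = 22/25
P(+|D') = 3/100
P(+) = P(+|D)P(D) + P(+|D')P(D')
     = \frac{22}{25} × \frac{1}{250} + \frac{3}{100} × \frac{249}{250}
     = \frac{167}{5000}
P(D|+) = P(+|D)P(D)/P(+) = \frac{88}{835}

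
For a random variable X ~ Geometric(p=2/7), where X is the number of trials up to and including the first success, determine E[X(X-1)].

E[X(X-1)] = E[X² - X] = E[X²] - E[X]
E[X] = \frac{7}{2}
E[X²] = Var(X) + (E[X])² = \frac{35}{4} + (\frac{7}{2})² = 21
E[X(X-1)] = 21 - \frac{7}{2} = \frac{35}{2}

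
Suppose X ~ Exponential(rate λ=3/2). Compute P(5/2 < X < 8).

P(5/2 < X < 8) = ∫_{5/2}^{8} f(x) dx
where f(x) = \frac{3 e^{- \frac{3 x}{2}}}{2}
= - \frac{1}{e^{12}} + e^{- \frac{15}{4}}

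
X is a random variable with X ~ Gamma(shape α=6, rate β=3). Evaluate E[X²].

Using the identity E[X²] = Var(X) + (E[X])²:
E[X] = 2
Var(X) = \frac{2}{3}
E[X²] = \frac{2}{3} + (2)²
= \frac{14}{3}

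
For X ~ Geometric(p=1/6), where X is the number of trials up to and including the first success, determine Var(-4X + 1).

For X ~ Geometric(p=1/6), where X is the number of trials up to and including the first success:
Var(X) = 30
Var(-4X + 1) = (-4)² × Var(X) = 16 × 30 = 480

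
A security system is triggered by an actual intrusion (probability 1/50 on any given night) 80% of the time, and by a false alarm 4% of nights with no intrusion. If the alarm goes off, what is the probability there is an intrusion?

Let D = the rare event, + = positive/flagged.
P(D) = 1/50
P(+|D) = 80/100 = 4/5
P(+|D') = 4/100 = 1/25
P(+) = P(+|D)P(D) + P(+|D')P(D')
     = \frac{4}{5} × \frac{1}{50} + \frac{1}{25} × \frac{49}{50}
     = \frac{69}{1250}
P(D|+) = P(+|D)P(D)/P(+) = \frac{20}{69}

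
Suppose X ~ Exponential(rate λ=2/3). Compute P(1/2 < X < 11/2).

P(1/2 < X < 11/2) = ∫_{1/2}^{11/2} f(x) dx
where f(x) = \frac{2 e^{- \frac{2 x}{3}}}{3}
= - \frac{1 - e^{\frac{10}{3}}}{e^{\frac{11}{3}}}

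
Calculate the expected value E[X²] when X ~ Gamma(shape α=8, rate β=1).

Using the identity E[X²] = Var(X) + (E[X])²:
E[X] = 8
Var(X) = 8
E[X²] = 8 + (8)²
= 72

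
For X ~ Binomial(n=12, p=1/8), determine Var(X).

For X ~ Binomial(n=12, p=1/8):
Var(X) = \frac{21}{16}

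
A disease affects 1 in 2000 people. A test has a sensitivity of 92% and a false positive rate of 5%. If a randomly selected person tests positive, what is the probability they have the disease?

Let D = the rare event, + = positive/flagged.
P(D) = 1/2000
P(+|D) = 92/100 = 23/25
P(+|D') = 5/100 = 1/20
P(+) = P(+|D)P(D) + P(+|D')P(D')
     = \frac{23}{25} × \frac{1}{2000} + \frac{1}{20} × \frac{1999}{2000}
     = \frac{10087}{200000}
P(D|+) = P(+|D)P(D)/P(+) = \frac{92}{10087}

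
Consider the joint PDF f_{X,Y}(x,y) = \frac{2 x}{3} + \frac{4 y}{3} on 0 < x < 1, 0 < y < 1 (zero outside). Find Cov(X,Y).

E[XY] = ∫∫ xy × f(x,y) dx dy = \frac{1}{3}
E[X] = \frac{5}{9}
E[Y] = \frac{11}{18}
Cov(X,Y) = E[XY] - E[X]E[Y] = - \frac{1}{162}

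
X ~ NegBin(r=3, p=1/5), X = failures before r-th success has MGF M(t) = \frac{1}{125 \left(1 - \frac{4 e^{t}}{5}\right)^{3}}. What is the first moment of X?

To find E[X], compute M^(1)(0):
M^(1)(t) = \frac{12 e^{t}}{625 \left(1 - \frac{4 e^{t}}{5}\right)^{4}}
M^(1)(0) = 12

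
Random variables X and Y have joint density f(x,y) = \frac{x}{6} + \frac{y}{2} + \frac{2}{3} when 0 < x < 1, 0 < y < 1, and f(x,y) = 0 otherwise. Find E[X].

E[X] = ∫_0^1 ∫_0^1 x × f(x,y) dy dx
= ∫_0^1 ∫_0^1 x × (\frac{x}{6} + \frac{y}{2} + \frac{2}{3}) dy dx
= \frac{37}{72}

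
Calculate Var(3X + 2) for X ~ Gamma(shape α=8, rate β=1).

For X ~ Gamma(shape α=8, rate β=1):
Var(X) = 8
Var(3X + 2) = (3)² × Var(X) = 9 × 8 = 72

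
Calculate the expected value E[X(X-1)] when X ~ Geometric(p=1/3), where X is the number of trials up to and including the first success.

E[X(X-1)] = E[X² - X] = E[X²] - E[X]
E[X] = 3
E[X²] = Var(X) + (E[X])² = 6 + (3)² = 15
E[X(X-1)] = 15 - 3 = 12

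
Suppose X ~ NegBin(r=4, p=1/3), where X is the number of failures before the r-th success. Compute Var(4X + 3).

For X ~ NegBin(r=4, p=1/3), where X is the number of failures before the r-th success:
Var(X) = 24
Var(4X + 3) = (4)² × Var(X) = 16 × 24 = 384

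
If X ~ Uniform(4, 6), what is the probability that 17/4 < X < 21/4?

P(17/4 < X < 21/4) = ∫_{17/4}^{21/4} f(x) dx
where f(x) = \frac{1}{2}
= \frac{1}{2}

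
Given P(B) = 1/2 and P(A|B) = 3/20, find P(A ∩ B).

By definition, P(A|B) = P(A ∩ B) / P(B)
So P(A ∩ B) = P(A|B) × P(B)
= 3/20 × 1/2
= 3/40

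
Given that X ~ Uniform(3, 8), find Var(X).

For X ~ Uniform(3, 8):
Var(X) = \frac{25}{12}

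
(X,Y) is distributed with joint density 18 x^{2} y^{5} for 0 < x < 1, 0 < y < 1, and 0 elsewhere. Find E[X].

E[X] = ∫_0^1 ∫_0^1 x × f(x,y) dy dx
= ∫_0^1 ∫_0^1 x × (18 x^{2} y^{5}) dy dx
= \frac{3}{4}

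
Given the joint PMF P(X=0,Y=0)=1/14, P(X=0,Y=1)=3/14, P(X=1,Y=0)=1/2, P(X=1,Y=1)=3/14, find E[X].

First find marginal of X:
P(X=0) = 2/7
P(X=1) = 5/7
E[X] = 0 × 2/7 + 1 × 5/7 = 5/7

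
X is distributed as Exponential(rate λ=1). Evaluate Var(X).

For X ~ Exponential(rate λ=1):
Var(X) = 1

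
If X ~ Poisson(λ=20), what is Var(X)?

For X ~ Poisson(λ=20):
Var(X) = 20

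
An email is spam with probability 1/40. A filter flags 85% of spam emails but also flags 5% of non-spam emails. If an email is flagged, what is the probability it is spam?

Let D = the rare event, + = positive/flagged.
P(D) = 1/40
P(+|D) = 85/100 = 17/20
P(+|D') = 5/100 = 1/20
P(+) = P(+|D)P(D) + P(+|D')P(D')
     = \frac{17}{20} × \frac{1}{40} + \frac{1}{20} × \frac{39}{40}
     = \frac{7}{100}
P(D|+) = P(+|D)P(D)/P(+) = \frac{17}{56}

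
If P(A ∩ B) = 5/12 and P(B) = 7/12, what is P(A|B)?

P(A|B) = P(A ∩ B) / P(B)
= (5/12) / (7/12)
= 5/7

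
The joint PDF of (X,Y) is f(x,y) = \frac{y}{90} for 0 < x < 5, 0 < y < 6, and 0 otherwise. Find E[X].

f_X(x) = ∫_0^6 \frac{y}{90} dy = \frac{1}{5}
E[X] = ∫_0^5 x × (\frac{1}{5}) dx = \frac{5}{2}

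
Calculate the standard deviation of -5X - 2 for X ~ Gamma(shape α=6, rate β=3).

For X ~ Gamma(shape α=6, rate β=3):
Var(X) = \frac{2}{3}
SD(X) = √(Var(X)) = √(\frac{2}{3}) = \frac{\sqrt{6}}{3}
SD(-5X - 2) = |-5| × SD(X) = 5 × \frac{\sqrt{6}}{3} = \frac{5 \sqrt{6}}{3}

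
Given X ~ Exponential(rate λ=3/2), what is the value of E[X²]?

Using the identity E[X²] = Var(X) + (E[X])²:
E[X] = \frac{2}{3}
Var(X) = \frac{4}{9}
E[X²] = \frac{4}{9} + (\frac{2}{3})²
= \frac{8}{9}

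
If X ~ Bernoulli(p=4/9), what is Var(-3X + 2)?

For X ~ Bernoulli(p=4/9):
Var(X) = \frac{20}{81}
Var(-3X + 2) = (-3)² × Var(X) = 9 × \frac{20}{81} = \frac{20}{9}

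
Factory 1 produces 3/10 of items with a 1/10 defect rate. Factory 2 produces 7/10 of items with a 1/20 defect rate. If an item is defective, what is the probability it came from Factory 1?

Using Bayes' theorem:
P(F1) = 3/10, P(D|F1) = 1/10
P(F2) = 7/10, P(D|F2) = 1/20
P(D) = P(D|F1)P(F1) + P(D|F2)P(F2)
     = \frac{13}{200}
P(F1|D) = P(D|F1)P(F1) / P(D)
= \frac{6}{13}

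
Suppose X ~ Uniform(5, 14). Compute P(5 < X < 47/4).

P(5 < X < 47/4) = ∫_{5}^{47/4} f(x) dx
where f(x) = \frac{1}{9}
= \frac{3}{4}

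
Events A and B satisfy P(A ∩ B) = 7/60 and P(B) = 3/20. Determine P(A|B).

P(A|B) = P(A ∩ B) / P(B)
= (7/60) / (3/20)
= 7/9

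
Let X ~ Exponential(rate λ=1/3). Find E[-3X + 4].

For X ~ Exponential(rate λ=1/3):
E[X] = 3
E[-3X + 4] = -3 × E[X] + 4 = -5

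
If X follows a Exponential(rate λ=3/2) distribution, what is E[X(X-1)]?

E[X(X-1)] = E[X² - X] = E[X²] - E[X]
E[X] = \frac{2}{3}
E[X²] = Var(X) + (E[X])² = \frac{4}{9} + (\frac{2}{3})² = \frac{8}{9}
E[X(X-1)] = \frac{8}{9} - \frac{2}{3} = \frac{2}{9}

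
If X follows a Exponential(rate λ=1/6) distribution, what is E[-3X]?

For X ~ Exponential(rate λ=1/6):
E[X] = 6
E[-3X] = -3 × E[X] + 0 = -18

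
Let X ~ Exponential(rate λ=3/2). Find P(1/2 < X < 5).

P(1/2 < X < 5) = ∫_{1/2}^{5} f(x) dx
where f(x) = \frac{3 e^{- \frac{3 x}{2}}}{2}
= - \frac{1}{e^{\frac{15}{2}}} + e^{- \frac{3}{4}}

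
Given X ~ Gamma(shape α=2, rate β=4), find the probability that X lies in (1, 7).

P(1 < X < 7) = ∫_{1}^{7} f(x) dx
where f(x) = 16 x e^{- 4 x}
= \frac{-29 + 5 e^{24}}{e^{28}}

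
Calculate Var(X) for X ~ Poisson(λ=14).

For X ~ Poisson(λ=14):
Var(X) = 14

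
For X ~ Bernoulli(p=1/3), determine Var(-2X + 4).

For X ~ Bernoulli(p=1/3):
Var(X) = \frac{2}{9}
Var(-2X + 4) = (-2)² × Var(X) = 4 × \frac{2}{9} = \frac{8}{9}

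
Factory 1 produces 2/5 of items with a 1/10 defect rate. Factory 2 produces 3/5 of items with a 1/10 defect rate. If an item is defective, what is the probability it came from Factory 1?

Using Bayes' theorem:
P(F1) = 2/5, P(D|F1) = 1/10
P(F2) = 3/5, P(D|F2) = 1/10
P(D) = P(D|F1)P(F1) + P(D|F2)P(F2)
     = \frac{1}{10}
P(F1|D) = P(D|F1)P(F1) / P(D)
= \frac{2}{5}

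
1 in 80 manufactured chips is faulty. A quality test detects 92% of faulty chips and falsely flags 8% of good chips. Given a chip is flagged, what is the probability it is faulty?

Let D = the rare event, + = positive/flagged.
P(D) = 1/80
P(+|D) = 92/100 = 23/25
P(+|D') = 8/100 = 2/25
P(+) = P(+|D)P(D) + P(+|D')P(D')
     = \frac{23}{25} × \frac{1}{80} + \frac{2}{25} × \frac{79}{80}
     = \frac{181}{2000}
P(D|+) = P(+|D)P(D)/P(+) = \frac{23}{181}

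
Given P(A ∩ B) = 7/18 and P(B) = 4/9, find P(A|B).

P(A|B) = P(A ∩ B) / P(B)
= (7/18) / (4/9)
= 7/8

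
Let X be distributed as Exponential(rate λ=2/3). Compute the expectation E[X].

For X ~ Exponential(rate λ=2/3), the expected value is:
E[X] = \frac{3}{2}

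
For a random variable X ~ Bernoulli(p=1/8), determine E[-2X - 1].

For X ~ Bernoulli(p=1/8):
E[X] = \frac{1}{8}
E[-2X - 1] = -2 × E[X] - 1 = - \frac{5}{4}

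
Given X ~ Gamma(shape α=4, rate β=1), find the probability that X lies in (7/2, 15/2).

P(7/2 < X < 15/2) = ∫_{7/2}^{15/2} f(x) dx
where f(x) = \frac{x^{3} e^{- x}}{6}
= \frac{-5133 + 853 e^{4}}{48 e^{\frac{15}{2}}}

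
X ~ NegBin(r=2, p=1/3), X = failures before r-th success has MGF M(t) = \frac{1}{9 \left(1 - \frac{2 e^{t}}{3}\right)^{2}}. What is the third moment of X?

To find E[X^3], compute M^(3)(0):
M^(1)(t) = \frac{4 e^{t}}{27 \left(1 - \frac{2 e^{t}}{3}\right)^{3}}
M^(2)(t) = \frac{4 e^{t}}{27 \left(1 - \frac{2 e^{t}}{3}\right)^{3}} + \frac{8 e^{2 t}}{27 \left(1 - \frac{2 e^{t}}{3}\right)^{4}}
M^(3)(t) = \frac{4 e^{t}}{27 \left(1 - \frac{2 e^{t}}{3}\right)^{3}} + \frac{8 e^{2 t}}{9 \left(1 - \frac{2 e^{t}}{3}\right)^{4}} + \frac{64 e^{3 t}}{81 \left(1 - \frac{2 e^{t}}{3}\right)^{5}}
M^(3)(0) = 268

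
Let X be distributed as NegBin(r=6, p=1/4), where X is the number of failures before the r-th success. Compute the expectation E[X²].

Using the identity E[X²] = Var(X) + (E[X])²:
E[X] = 18
Var(X) = 72
E[X²] = 72 + (18)²
= 396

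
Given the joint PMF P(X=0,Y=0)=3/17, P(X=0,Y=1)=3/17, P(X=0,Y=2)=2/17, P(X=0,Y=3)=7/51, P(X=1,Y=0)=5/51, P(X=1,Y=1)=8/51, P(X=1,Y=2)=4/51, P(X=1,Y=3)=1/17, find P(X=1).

P(X=1) = P(X=1,Y=0) + P(X=1,Y=1) + P(X=1,Y=2) + P(X=1,Y=3)
= 5/51 + 8/51 + 4/51 + 1/17
= 20/51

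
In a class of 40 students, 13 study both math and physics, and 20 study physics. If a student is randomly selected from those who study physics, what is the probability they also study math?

P(A ∩ B) = 13/40
P(B) = 20/40 = 1/2
P(A|B) = P(A ∩ B) / P(B) = (13/40) / (1/2) = 13/20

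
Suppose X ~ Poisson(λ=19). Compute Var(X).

For X ~ Poisson(λ=19):
Var(X) = 19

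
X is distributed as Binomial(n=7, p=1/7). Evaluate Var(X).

For X ~ Binomial(n=7, p=1/7):
Var(X) = \frac{6}{7}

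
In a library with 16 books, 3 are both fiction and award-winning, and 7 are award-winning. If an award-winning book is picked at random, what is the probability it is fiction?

P(A ∩ B) = 3/16
P(B) = 7/16
P(A|B) = P(A ∩ B) / P(B) = (3/16) / (7/16) = 3/7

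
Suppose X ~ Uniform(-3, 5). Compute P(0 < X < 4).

P(0 < X < 4) = ∫_{0}^{4} f(x) dx
where f(x) = \frac{1}{8}
= \frac{1}{2}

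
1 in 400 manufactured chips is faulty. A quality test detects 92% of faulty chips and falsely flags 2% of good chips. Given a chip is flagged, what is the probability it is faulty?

Let D = the rare event, + = positive/flagged.
P(D) = 1/400
P(+|D) = 92/100 = 23/25
P(+|D') = 2/100 = 1/50
P(+) = P(+|D)P(D) + P(+|D')P(D')
     = \frac{23}{25} × \frac{1}{400} + \frac{1}{50} × \frac{399}{400}
     = \frac{89}{4000}
P(D|+) = P(+|D)P(D)/P(+) = \frac{46}{445}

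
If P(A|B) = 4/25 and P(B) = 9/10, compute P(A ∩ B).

By definition, P(A|B) = P(A ∩ B) / P(B)
So P(A ∩ B) = P(A|B) × P(B)
= 4/25 × 9/10
= 18/125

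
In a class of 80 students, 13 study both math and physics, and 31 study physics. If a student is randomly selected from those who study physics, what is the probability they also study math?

P(A ∩ B) = 13/80
P(B) = 31/80
P(A|B) = P(A ∩ B) / P(B) = (13/80) / (31/80) = 13/31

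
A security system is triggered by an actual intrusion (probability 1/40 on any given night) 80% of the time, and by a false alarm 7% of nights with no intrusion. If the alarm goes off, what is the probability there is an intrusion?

Let D = the rare event, + = positive/flagged.
P(D) = 1/40
P(+|D) = 80/100 = 4/5
P(+|D') = 7/100
P(+) = P(+|D)P(D) + P(+|D')P(D')
     = \frac{4}{5} × \frac{1}{40} + \frac{7}{100} × \frac{39}{40}
     = \frac{353}{4000}
P(D|+) = P(+|D)P(D)/P(+) = \frac{80}{353}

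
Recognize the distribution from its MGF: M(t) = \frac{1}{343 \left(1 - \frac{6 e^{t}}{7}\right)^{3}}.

The MGF M(t) = \frac{1}{343 \left(1 - \frac{6 e^{t}}{7}\right)^{3}} is the standard form for the NegativeBinomial distribution.
Comparing with the known MGF formula identifies: NegBin(r=3, p=1/7), X = failures before r-th success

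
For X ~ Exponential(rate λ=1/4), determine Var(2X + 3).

For X ~ Exponential(rate λ=1/4):
Var(X) = 16
Var(2X + 3) = (2)² × Var(X) = 4 × 16 = 64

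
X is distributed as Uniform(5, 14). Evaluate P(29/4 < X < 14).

P(29/4 < X < 14) = ∫_{29/4}^{14} f(x) dx
where f(x) = \frac{1}{9}
= \frac{3}{4}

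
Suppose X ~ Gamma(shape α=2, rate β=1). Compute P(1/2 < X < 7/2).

P(1/2 < X < 7/2) = ∫_{1/2}^{7/2} f(x) dx
where f(x) = x e^{- x}
= \frac{3 \left(-3 + e^{3}\right)}{2 e^{\frac{7}{2}}}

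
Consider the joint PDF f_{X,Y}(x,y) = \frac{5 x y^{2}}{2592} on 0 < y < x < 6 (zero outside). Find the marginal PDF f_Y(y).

f_Y(y) = ∫_y^6 \frac{5 x y^{2}}{2592} dx = \frac{5 y^{2} \left(36 - y^{2}\right)}{5184}
for 0 < y < 6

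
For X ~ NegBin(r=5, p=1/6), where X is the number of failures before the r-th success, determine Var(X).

For X ~ NegBin(r=5, p=1/6), where X is the number of failures before the r-th success:
Var(X) = 150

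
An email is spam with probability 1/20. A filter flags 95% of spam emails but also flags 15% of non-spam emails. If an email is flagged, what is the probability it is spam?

Let D = the rare event, + = positive/flagged.
P(D) = 1/20
P(+|D) = 95/100 = 19/20
P(+|D') = 15/100 = 3/20
P(+) = P(+|D)P(D) + P(+|D')P(D')
     = \frac{19}{20} × \frac{1}{20} + \frac{3}{20} × \frac{19}{20}
     = \frac{19}{100}
P(D|+) = P(+|D)P(D)/P(+) = \frac{1}{4}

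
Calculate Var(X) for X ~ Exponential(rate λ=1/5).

For X ~ Exponential(rate λ=1/5):
Var(X) = 25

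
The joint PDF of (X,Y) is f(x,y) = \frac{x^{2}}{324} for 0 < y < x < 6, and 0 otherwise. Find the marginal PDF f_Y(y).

f_Y(y) = ∫_y^6 \frac{x^{2}}{324} dx = \frac{2}{9} - \frac{y^{3}}{972}
for 0 < y < 6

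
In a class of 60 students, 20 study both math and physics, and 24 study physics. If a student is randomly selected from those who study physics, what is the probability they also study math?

P(A ∩ B) = 20/60 = 1/3
P(B) = 24/60 = 2/5
P(A|B) = P(A ∩ B) / P(B) = (1/3) / (2/5) = 5/6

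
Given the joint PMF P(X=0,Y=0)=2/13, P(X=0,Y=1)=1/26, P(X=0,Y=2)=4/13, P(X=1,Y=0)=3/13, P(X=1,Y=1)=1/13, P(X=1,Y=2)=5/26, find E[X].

First find marginal of X:
P(X=0) = 1/2
P(X=1) = 1/2
E[X] = 0 × 1/2 + 1 × 1/2 = 1/2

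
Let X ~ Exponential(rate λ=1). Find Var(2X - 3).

For X ~ Exponential(rate λ=1):
Var(X) = 1
Var(2X - 3) = (2)² × Var(X) = 4 × 1 = 4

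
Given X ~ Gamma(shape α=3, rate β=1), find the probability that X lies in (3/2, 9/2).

P(3/2 < X < 9/2) = ∫_{3/2}^{9/2} f(x) dx
where f(x) = \frac{x^{2} e^{- x}}{2}
= \frac{-125 + 29 e^{3}}{8 e^{\frac{9}{2}}}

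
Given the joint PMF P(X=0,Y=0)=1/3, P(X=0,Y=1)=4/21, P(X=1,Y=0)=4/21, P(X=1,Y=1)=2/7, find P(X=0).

P(X=0) = P(X=0,Y=0) + P(X=0,Y=1)
= 1/3 + 4/21
= 11/21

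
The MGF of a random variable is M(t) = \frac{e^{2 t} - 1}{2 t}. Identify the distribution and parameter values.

The MGF M(t) = \frac{e^{2 t} - 1}{2 t} is the standard form for the Uniform distribution.
Comparing with the known MGF formula identifies: Uniform(0, 2)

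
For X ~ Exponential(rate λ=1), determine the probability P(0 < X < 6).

P(0 < X < 6) = ∫_{0}^{6} f(x) dx
where f(x) = e^{- x}
= 1 - e^{-6}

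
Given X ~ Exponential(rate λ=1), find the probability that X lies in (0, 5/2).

P(0 < X < 5/2) = ∫_{0}^{5/2} f(x) dx
where f(x) = e^{- x}
= 1 - e^{- \frac{5}{2}}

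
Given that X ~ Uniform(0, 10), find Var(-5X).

For X ~ Uniform(0, 10):
Var(X) = \frac{25}{3}
Var(-5X) = (-5)² × Var(X) = 25 × \frac{25}{3} = \frac{625}{3}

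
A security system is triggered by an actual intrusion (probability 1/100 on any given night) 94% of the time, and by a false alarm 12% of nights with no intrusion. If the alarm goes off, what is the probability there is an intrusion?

Let D = the rare event, + = positive/flagged.
P(D) = 1/100
P(+|D) = 94/100 = 47/50
P(+|D') = 12/100 = 3/25
P(+) = P(+|D)P(D) + P(+|D')P(D')
     = \frac{47}{50} × \frac{1}{100} + \frac{3}{25} × \frac{99}{100}
     = \frac{641}{5000}
P(D|+) = P(+|D)P(D)/P(+) = \frac{47}{641}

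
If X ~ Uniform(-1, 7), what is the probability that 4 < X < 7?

P(4 < X < 7) = ∫_{4}^{7} f(x) dx
where f(x) = \frac{1}{8}
= \frac{3}{8}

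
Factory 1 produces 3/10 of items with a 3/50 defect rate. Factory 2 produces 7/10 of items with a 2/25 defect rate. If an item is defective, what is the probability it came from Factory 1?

Using Bayes' theorem:
P(F1) = 3/10, P(D|F1) = 3/50
P(F2) = 7/10, P(D|F2) = 2/25
P(D) = P(D|F1)P(F1) + P(D|F2)P(F2)
     = \frac{37}{500}
P(F1|D) = P(D|F1)P(F1) / P(D)
= \frac{9}{37}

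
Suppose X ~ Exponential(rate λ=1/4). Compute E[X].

For X ~ Exponential(rate λ=1/4), the expected value is:
E[X] = 4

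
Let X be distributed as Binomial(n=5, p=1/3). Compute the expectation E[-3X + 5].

For X ~ Binomial(n=5, p=1/3):
E[X] = \frac{5}{3}
E[-3X + 5] = -3 × E[X] + 5 = 0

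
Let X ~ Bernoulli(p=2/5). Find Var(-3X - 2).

For X ~ Bernoulli(p=2/5):
Var(X) = \frac{6}{25}
Var(-3X - 2) = (-3)² × Var(X) = 9 × \frac{6}{25} = \frac{54}{25}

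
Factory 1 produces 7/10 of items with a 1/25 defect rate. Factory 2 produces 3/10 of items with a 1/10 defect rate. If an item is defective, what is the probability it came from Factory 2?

Using Bayes' theorem:
P(F1) = 7/10, P(D|F1) = 1/25
P(F2) = 3/10, P(D|F2) = 1/10
P(D) = P(D|F1)P(F1) + P(D|F2)P(F2)
     = \frac{29}{500}
P(F2|D) = P(D|F2)P(F2) / P(D)
= \frac{15}{29}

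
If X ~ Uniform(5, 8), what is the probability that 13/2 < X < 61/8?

P(13/2 < X < 61/8) = ∫_{13/2}^{61/8} f(x) dx
where f(x) = \frac{1}{3}
= \frac{3}{8}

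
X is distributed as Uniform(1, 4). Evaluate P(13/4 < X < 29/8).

P(13/4 < X < 29/8) = ∫_{13/4}^{29/8} f(x) dx
where f(x) = \frac{1}{3}
= \frac{1}{8}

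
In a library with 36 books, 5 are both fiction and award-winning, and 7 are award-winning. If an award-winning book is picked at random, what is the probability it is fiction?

P(A ∩ B) = 5/36
P(B) = 7/36
P(A|B) = P(A ∩ B) / P(B) = (5/36) / (7/36) = 5/7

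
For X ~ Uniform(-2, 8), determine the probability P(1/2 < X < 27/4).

P(1/2 < X < 27/4) = ∫_{1/2}^{27/4} f(x) dx
where f(x) = \frac{1}{10}
= \frac{5}{8}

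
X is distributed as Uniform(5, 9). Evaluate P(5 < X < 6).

P(5 < X < 6) = ∫_{5}^{6} f(x) dx
where f(x) = \frac{1}{4}
= \frac{1}{4}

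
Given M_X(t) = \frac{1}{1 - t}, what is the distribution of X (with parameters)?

The MGF M(t) = \frac{1}{1 - t} is the standard form for the Exponential distribution.
Comparing with the known MGF formula identifies: Exponential(rate λ=1)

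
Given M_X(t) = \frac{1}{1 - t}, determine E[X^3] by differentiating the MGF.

To find E[X^3], compute M^(3)(0):
M^(1)(t) = \frac{1}{\left(1 - t\right)^{2}}
M^(2)(t) = \frac{2}{\left(1 - t\right)^{3}}
M^(3)(t) = \frac{6}{\left(1 - t\right)^{4}}
M^(3)(0) = 6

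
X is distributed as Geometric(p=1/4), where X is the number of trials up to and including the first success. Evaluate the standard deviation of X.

For X ~ Geometric(p=1/4), where X is the number of trials up to and including the first success:
Var(X) = 12
SD(X) = √(Var(X)) = √(12) = 2 \sqrt{3}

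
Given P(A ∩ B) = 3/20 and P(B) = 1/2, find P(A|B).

P(A|B) = P(A ∩ B) / P(B)
= (3/20) / (1/2)
= 3/10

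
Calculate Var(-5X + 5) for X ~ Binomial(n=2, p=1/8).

For X ~ Binomial(n=2, p=1/8):
Var(X) = \frac{7}{32}
Var(-5X + 5) = (-5)² × Var(X) = 25 × \frac{7}{32} = \frac{175}{32}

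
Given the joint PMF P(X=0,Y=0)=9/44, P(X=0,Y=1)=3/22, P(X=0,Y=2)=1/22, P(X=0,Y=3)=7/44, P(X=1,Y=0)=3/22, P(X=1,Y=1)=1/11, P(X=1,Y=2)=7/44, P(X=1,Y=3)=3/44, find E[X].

First find marginal of X:
P(X=0) = 6/11
P(X=1) = 5/11
E[X] = 0 × 6/11 + 1 × 5/11 = 5/11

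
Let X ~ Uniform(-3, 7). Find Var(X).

For X ~ Uniform(-3, 7):
Var(X) = \frac{25}{3}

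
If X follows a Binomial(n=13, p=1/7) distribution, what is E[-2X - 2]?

For X ~ Binomial(n=13, p=1/7):
E[X] = \frac{13}{7}
E[-2X - 2] = -2 × E[X] - 2 = - \frac{40}{7}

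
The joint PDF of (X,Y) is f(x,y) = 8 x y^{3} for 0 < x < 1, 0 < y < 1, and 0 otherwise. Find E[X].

E[X] = ∫_0^1 ∫_0^1 x × f(x,y) dy dx
= ∫_0^1 ∫_0^1 x × (8 x y^{3}) dy dx
= \frac{2}{3}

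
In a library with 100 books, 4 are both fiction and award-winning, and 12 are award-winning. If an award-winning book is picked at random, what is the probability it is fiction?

P(A ∩ B) = 4/100 = 1/25
P(B) = 12/100 = 3/25
P(A|B) = P(A ∩ B) / P(B) = (1/25) / (3/25) = 1/3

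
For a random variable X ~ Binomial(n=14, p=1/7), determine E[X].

For X ~ Binomial(n=14, p=1/7), the expected value is:
E[X] = 2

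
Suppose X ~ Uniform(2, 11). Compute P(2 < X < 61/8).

P(2 < X < 61/8) = ∫_{2}^{61/8} f(x) dx
where f(x) = \frac{1}{9}
= \frac{5}{8}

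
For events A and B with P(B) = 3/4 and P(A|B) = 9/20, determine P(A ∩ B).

By definition, P(A|B) = P(A ∩ B) / P(B)
So P(A ∩ B) = P(A|B) × P(B)
= 9/20 × 3/4
= 27/80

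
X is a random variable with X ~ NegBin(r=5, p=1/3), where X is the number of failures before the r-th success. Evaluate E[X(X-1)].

E[X(X-1)] = E[X² - X] = E[X²] - E[X]
E[X] = 10
E[X²] = Var(X) + (E[X])² = 30 + (10)² = 130
E[X(X-1)] = 130 - 10 = 120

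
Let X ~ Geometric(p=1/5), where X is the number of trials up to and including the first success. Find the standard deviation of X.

For X ~ Geometric(p=1/5), where X is the number of trials up to and including the first success:
Var(X) = 20
SD(X) = √(Var(X)) = √(20) = 2 \sqrt{5}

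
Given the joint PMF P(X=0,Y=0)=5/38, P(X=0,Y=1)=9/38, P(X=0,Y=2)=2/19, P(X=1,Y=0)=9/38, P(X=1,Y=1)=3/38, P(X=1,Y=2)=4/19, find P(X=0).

P(X=0) = P(X=0,Y=0) + P(X=0,Y=1) + P(X=0,Y=2)
= 5/38 + 9/38 + 2/19
= 9/19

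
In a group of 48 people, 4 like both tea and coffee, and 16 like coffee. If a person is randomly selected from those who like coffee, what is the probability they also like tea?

P(A ∩ B) = 4/48 = 1/12
P(B) = 16/48 = 1/3
P(A|B) = P(A ∩ B) / P(B) = (1/12) / (1/3) = 1/4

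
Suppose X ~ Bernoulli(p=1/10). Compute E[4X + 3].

For X ~ Bernoulli(p=1/10):
E[X] = \frac{1}{10}
E[4X + 3] = 4 × E[X] + 3 = \frac{17}{5}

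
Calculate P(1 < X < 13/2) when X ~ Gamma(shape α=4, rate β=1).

P(1 < X < 13/2) = ∫_{1}^{13/2} f(x) dx
where f(x) = \frac{x^{3} e^{- x}}{6}
= - \frac{3571}{48 e^{\frac{13}{2}}} + \frac{8}{3 e}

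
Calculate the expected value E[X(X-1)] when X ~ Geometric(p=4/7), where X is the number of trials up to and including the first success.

E[X(X-1)] = E[X² - X] = E[X²] - E[X]
E[X] = \frac{7}{4}
E[X²] = Var(X) + (E[X])² = \frac{21}{16} + (\frac{7}{4})² = \frac{35}{8}
E[X(X-1)] = \frac{35}{8} - \frac{7}{4} = \frac{21}{8}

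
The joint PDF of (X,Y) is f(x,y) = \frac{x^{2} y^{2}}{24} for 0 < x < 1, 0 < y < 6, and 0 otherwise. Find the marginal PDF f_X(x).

f_X(x) = ∫_0^6 f(x,y) dy
= ∫_0^6 \frac{x^{2} y^{2}}{24} dy
= 3 x^{2} for 0 < x < 1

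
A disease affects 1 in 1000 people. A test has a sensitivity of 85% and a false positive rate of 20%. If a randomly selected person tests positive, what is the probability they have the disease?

Let D = the rare event, + = positive/flagged.
P(D) = 1/1000
P(+|D) = 85/100 = 17/20
P(+|D') = 20/100 = 1/5
P(+) = P(+|D)P(D) + P(+|D')P(D')
     = \frac{17}{20} × \frac{1}{1000} + \frac{1}{5} × \frac{999}{1000}
     = \frac{4013}{20000}
P(D|+) = P(+|D)P(D)/P(+) = \frac{17}{4013}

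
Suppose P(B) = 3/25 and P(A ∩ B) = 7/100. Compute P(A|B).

P(A|B) = P(A ∩ B) / P(B)
= (7/100) / (3/25)
= 7/12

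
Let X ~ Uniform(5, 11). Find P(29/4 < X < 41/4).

P(29/4 < X < 41/4) = ∫_{29/4}^{41/4} f(x) dx
where f(x) = \frac{1}{6}
= \frac{1}{2}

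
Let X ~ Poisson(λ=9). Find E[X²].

Using the identity E[X²] = Var(X) + (E[X])²:
E[X] = 9
Var(X) = 9
E[X²] = 9 + (9)²
= 90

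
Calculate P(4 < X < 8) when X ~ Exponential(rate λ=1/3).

P(4 < X < 8) = ∫_{4}^{8} f(x) dx
where f(x) = \frac{e^{- \frac{x}{3}}}{3}
= - \frac{1 - e^{\frac{4}{3}}}{e^{\frac{8}{3}}}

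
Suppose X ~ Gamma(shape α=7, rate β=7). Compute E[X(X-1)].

E[X(X-1)] = E[X² - X] = E[X²] - E[X]
E[X] = 1
E[X²] = Var(X) + (E[X])² = \frac{1}{7} + (1)² = \frac{8}{7}
E[X(X-1)] = \frac{8}{7} - 1 = \frac{1}{7}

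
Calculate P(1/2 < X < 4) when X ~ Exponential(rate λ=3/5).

P(1/2 < X < 4) = ∫_{1/2}^{4} f(x) dx
where f(x) = \frac{3 e^{- \frac{3 x}{5}}}{5}
= - \frac{1}{e^{\frac{12}{5}}} + e^{- \frac{3}{10}}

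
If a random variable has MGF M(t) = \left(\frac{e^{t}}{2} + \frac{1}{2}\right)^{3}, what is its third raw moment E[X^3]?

To find E[X^3], compute M^(3)(0):
M^(1)(t) = \frac{3 \left(\frac{e^{t}}{2} + \frac{1}{2}\right)^{2} e^{t}}{2}
M^(2)(t) = \frac{3 \left(\frac{e^{t}}{2} + \frac{1}{2}\right)^{2} e^{t}}{2} + \frac{3 \left(\frac{e^{t}}{2} + \frac{1}{2}\right) e^{2 t}}{2}
M^(3)(t) = \frac{3 \left(\frac{e^{t}}{2} + \frac{1}{2}\right)^{2} e^{t}}{2} + \frac{9 \left(\frac{e^{t}}{2} + \frac{1}{2}\right) e^{2 t}}{2} + \frac{3 e^{3 t}}{4}
M^(3)(0) = \frac{27}{4}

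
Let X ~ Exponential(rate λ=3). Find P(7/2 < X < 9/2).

P(7/2 < X < 9/2) = ∫_{7/2}^{9/2} f(x) dx
where f(x) = 3 e^{- 3 x}
= - \frac{1 - e^{3}}{e^{\frac{27}{2}}}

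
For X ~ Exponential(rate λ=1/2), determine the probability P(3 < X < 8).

P(3 < X < 8) = ∫_{3}^{8} f(x) dx
where f(x) = \frac{e^{- \frac{x}{2}}}{2}
= - \frac{1}{e^{4}} + e^{- \frac{3}{2}}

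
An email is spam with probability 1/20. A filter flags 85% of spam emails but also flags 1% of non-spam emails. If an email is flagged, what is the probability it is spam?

Let D = the rare event, + = positive/flagged.
P(D) = 1/20
P(+|D) = 85/100 = 17/20
P(+|D') = 1/100
P(+) = P(+|D)P(D) + P(+|D')P(D')
     = \frac{17}{20} × \frac{1}{20} + \frac{1}{100} × \frac{19}{20}
     = \frac{13}{250}
P(D|+) = P(+|D)P(D)/P(+) = \frac{85}{104}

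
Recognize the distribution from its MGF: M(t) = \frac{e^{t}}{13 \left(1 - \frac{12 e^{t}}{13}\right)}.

The MGF M(t) = \frac{e^{t}}{13 \left(1 - \frac{12 e^{t}}{13}\right)} is the standard form for the Geometric distribution.
Comparing with the known MGF formula identifies: Geometric(p=1/13), X = trial number of first success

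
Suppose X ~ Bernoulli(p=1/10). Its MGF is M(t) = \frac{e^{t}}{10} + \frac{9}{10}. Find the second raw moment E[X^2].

To find E[X^2], compute M^(2)(0):
M^(1)(t) = \frac{e^{t}}{10}
M^(2)(t) = \frac{e^{t}}{10}
M^(2)(0) = \frac{1}{10}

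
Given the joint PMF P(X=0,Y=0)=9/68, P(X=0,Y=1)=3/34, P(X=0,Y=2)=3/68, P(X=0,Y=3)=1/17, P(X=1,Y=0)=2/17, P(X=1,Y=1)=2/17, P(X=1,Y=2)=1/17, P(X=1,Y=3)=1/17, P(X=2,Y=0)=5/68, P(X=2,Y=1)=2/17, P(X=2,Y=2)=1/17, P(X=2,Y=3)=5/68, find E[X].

First find marginal of X:
P(X=0) = 11/34
P(X=1) = 6/17
P(X=2) = 11/34
E[X] = 0 × 11/34 + 1 × 6/17 + 2 × 11/34 = 1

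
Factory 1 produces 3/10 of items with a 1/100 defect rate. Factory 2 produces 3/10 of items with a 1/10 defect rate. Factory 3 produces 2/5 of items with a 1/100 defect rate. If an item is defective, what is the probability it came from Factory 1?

Using Bayes' theorem:
P(F1) = 3/10, P(D|F1) = 1/100
P(F2) = 3/10, P(D|F2) = 1/10
P(F3) = 2/5, P(D|F3) = 1/100
P(D) = P(D|F1)P(F1) + P(D|F2)P(F2) + P(D|F3)P(F3)
     = \frac{37}{1000}
P(F1|D) = P(D|F1)P(F1) / P(D)
= \frac{3}{37}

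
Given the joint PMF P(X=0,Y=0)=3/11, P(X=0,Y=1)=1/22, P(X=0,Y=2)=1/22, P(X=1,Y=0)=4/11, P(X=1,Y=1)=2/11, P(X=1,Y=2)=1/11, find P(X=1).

P(X=1) = P(X=1,Y=0) + P(X=1,Y=1) + P(X=1,Y=2)
= 4/11 + 2/11 + 1/11
= 7/11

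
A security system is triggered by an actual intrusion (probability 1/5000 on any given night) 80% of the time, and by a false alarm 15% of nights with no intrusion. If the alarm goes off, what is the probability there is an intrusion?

Let D = the rare event, + = positive/flagged.
P(D) = 1/5000
P(+|D) = 80/100 = 4/5
P(+|D') = 15/100 = 3/20
P(+) = P(+|D)P(D) + P(+|D')P(D')
     = \frac{4}{5} × \frac{1}{5000} + \frac{3}{20} × \frac{4999}{5000}
     = \frac{15013}{100000}
P(D|+) = P(+|D)P(D)/P(+) = \frac{16}{15013}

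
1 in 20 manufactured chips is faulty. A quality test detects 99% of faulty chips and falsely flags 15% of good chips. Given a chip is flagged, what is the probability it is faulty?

Let D = the rare event, + = positive/flagged.
P(D) = 1/20
P(+|D) = 99/100
P(+|D') = 15/100 = 3/20
P(+) = P(+|D)P(D) + P(+|D')P(D')
     = \frac{99}{100} × \frac{1}{20} + \frac{3}{20} × \frac{19}{20}
     = \frac{24}{125}
P(D|+) = P(+|D)P(D)/P(+) = \frac{33}{128}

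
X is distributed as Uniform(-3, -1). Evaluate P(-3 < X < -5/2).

P(-3 < X < -5/2) = ∫_{-3}^{-5/2} f(x) dx
where f(x) = \frac{1}{2}
= \frac{1}{4}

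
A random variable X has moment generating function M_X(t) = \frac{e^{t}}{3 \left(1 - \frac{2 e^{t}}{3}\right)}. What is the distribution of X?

The MGF M(t) = \frac{e^{t}}{3 \left(1 - \frac{2 e^{t}}{3}\right)} is the standard form for the Geometric distribution.
Comparing with the known MGF formula identifies: Geometric(p=1/3), X = trial number of first success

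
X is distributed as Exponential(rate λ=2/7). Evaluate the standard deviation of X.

For X ~ Exponential(rate λ=2/7):
Var(X) = \frac{49}{4}
SD(X) = √(Var(X)) = √(\frac{49}{4}) = \frac{7}{2}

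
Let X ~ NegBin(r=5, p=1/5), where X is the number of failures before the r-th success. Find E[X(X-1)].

E[X(X-1)] = E[X² - X] = E[X²] - E[X]
E[X] = 20
E[X²] = Var(X) + (E[X])² = 100 + (20)² = 500
E[X(X-1)] = 500 - 20 = 480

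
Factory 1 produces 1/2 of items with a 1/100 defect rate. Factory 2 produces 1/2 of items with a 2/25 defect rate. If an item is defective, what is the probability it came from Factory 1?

Using Bayes' theorem:
P(F1) = 1/2, P(D|F1) = 1/100
P(F2) = 1/2, P(D|F2) = 2/25
P(D) = P(D|F1)P(F1) + P(D|F2)P(F2)
     = \frac{9}{200}
P(F1|D) = P(D|F1)P(F1) / P(D)
= \frac{1}{9}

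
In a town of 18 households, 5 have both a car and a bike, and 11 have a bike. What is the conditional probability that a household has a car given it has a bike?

P(A ∩ B) = 5/18
P(B) = 11/18
P(A|B) = P(A ∩ B) / P(B) = (5/18) / (11/18) = 5/11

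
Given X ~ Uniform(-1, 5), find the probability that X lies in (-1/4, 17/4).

P(-1/4 < X < 17/4) = ∫_{-1/4}^{17/4} f(x) dx
where f(x) = \frac{1}{6}
= \frac{3}{4}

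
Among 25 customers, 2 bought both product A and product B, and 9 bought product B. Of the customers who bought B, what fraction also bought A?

P(A ∩ B) = 2/25
P(B) = 9/25
P(A|B) = P(A ∩ B) / P(B) = (2/25) / (9/25) = 2/9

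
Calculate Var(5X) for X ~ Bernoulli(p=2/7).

For X ~ Bernoulli(p=2/7):
Var(X) = \frac{10}{49}
Var(5X) = (5)² × Var(X) = 25 × \frac{10}{49} = \frac{250}{49}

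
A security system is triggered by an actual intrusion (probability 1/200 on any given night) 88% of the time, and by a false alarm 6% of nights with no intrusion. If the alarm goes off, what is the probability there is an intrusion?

Let D = the rare event, + = positive/flagged.
P(D) = 1/200
P(+|D) = 88/100 = 22/25
P(+|D') = 6/100 = 3/50
P(+) = P(+|D)P(D) + P(+|D')P(D')
     = \frac{22}{25} × \frac{1}{200} + \frac{3}{50} × \frac{199}{200}
     = \frac{641}{10000}
P(D|+) = P(+|D)P(D)/P(+) = \frac{44}{641}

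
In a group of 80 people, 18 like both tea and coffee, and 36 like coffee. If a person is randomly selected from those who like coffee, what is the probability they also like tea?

P(A ∩ B) = 18/80 = 9/40
P(B) = 36/80 = 9/20
P(A|B) = P(A ∩ B) / P(B) = (9/40) / (9/20) = 1/2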